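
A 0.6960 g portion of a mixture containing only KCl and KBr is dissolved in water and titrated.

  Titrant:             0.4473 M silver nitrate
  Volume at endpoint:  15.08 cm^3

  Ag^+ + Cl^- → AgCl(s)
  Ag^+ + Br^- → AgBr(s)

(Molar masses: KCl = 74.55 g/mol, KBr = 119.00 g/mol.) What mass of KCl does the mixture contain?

n(AgNO3) = 0.01508 × 0.4473 = 6.745 × 10^-3 mol
Let x = n(KCl), y = n(KBr).
Titrant: 1x + 1y = 6.745 × 10^-3;  mass: 74.55x + 119.00y = 0.6960
Solving, x = 2.400 × 10^-3 mol, y = 4.345 × 10^-3 mol
mass of KCl = 2.400 × 10^-3 × 74.55 = 0.1789 g

0.1789 g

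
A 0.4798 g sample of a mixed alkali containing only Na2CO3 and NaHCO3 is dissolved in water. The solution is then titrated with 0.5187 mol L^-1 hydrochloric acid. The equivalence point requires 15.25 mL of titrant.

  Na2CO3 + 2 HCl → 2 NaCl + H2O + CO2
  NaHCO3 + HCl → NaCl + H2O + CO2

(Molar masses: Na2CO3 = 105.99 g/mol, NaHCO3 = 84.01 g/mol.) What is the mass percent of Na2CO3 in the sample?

n(HCl) = 0.01525 × 0.5187 = 7.910 × 10^-3 mol
Let x = n(Na2CO3), y = n(NaHCO3).
Titrant: 2x + 1y = 7.910 × 10^-3;  mass: 105.99x + 84.01y = 0.4798
Solving, x = 2.978 × 10^-3 mol, y = 1.954 × 10^-3 mol
mass of Na2CO3 = 2.978 × 10^-3 × 105.99 = 0.3157 g
% Na2CO3 = 0.3157 / 0.4798 × 100 = 65.79 %

65.79 %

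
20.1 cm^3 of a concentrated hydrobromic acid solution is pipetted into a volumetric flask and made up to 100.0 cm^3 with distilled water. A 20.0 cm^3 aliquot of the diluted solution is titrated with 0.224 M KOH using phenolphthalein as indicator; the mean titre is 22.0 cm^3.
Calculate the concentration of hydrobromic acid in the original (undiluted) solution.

HBr + KOH → KBr + H2O
n(KOH) = 0.0220 × 0.224 = 4.93 × 10^-3 mol
n(HBr) in the aliquot = 4.93 × 10^-3 mol (1:1 ratio)
[HBr]_dilute = 4.93 × 10^-3 / 0.0200 = 0.246 mol/L
Dilution factor = 100.0 / 20.1 = 4.975
[HBr]_stock = 0.246 × 4.975 = 1.23 mol/L

1.23 M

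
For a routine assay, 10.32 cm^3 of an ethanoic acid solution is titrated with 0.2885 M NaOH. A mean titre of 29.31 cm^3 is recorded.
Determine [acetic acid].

0.8194 M

CH3COOH + NaOH → CH3COONa + H2O
n(NaOH) = 0.02931 L × 0.2885 mol/L = 8.456 × 10^-3 mol
n(CH3COOH) = 8.456 × 10^-3 mol (1:1 mole ratio)
[CH3COOH] = 8.456 × 10^-3 mol / 0.01032 L = 0.8194 mol/L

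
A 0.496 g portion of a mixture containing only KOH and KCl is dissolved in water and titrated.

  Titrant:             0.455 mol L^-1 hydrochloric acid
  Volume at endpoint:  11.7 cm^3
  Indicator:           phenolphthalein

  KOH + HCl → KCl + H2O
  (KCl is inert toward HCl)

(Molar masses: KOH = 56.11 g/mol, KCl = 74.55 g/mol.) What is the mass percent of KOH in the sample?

n(HCl) = 0.0117 × 0.455 = 5.32 × 10^-3 mol
Let x = n(KOH), y = n(KCl).
Titrant: 1x = 5.32 × 10^-3;  mass: 56.11x + 74.55y = 0.496
Solving, x = 5.32 × 10^-3 mol, y = 2.65 × 10^-3 mol
mass of KOH = 5.32 × 10^-3 × 56.11 = 0.299 g
% KOH = 0.299 / 0.496 × 100 = 60.2 %

60.2 %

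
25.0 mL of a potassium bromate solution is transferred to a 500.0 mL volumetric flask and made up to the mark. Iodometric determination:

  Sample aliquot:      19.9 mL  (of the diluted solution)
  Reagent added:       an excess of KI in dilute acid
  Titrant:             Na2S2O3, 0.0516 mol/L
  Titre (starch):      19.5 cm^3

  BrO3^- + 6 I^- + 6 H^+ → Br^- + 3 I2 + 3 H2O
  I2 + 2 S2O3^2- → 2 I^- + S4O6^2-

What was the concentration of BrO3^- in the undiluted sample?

n(S2O3^2-) = 0.0195 × 0.0516 = 1.01 × 10^-3 mol
n(I2) = n(S2O3^2-)/2 = 5.03 × 10^-4 mol
From the 1:3 ratio, n(BrO3^-) in the aliquot = 1/3 × 5.03 × 10^-4 = 1.68 × 10^-4 mol
[BrO3^-]_dilute = 1.68 × 10^-4 / 0.0199 = 0.00843 mol/L
[BrO3^-]_original = 0.00843 × 500.0/25.0 = 0.169 mol/L

0.169 mol/L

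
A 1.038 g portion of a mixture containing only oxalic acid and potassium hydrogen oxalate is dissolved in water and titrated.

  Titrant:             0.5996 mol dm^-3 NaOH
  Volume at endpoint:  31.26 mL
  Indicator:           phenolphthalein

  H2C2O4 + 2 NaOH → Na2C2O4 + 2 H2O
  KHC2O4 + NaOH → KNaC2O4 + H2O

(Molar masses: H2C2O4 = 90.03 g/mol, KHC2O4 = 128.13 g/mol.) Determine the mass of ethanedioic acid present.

n(NaOH) = 0.03126 × 0.5996 = 0.01874 mol
Let x = n(H2C2O4), y = n(KHC2O4).
Titrant: 2x + 1y = 0.01874;  mass: 90.03x + 128.13y = 1.038
Solving, x = 8.203 × 10^-3 mol, y = 2.337 × 10^-3 mol
mass of H2C2O4 = 8.203 × 10^-3 × 90.03 = 0.7385 g

0.7385 g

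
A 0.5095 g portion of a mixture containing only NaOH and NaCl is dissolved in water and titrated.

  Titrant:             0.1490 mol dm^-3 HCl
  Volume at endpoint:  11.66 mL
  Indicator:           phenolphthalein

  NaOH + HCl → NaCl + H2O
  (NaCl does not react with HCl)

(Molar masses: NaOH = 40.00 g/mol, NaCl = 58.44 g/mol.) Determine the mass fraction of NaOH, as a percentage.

13.64 %

n(HCl) = 0.01166 × 0.1490 = 1.737 × 10^-3 mol
Let x = n(NaOH), y = n(NaCl).
Titrant: 1x = 1.737 × 10^-3;  mass: 40.00x + 58.44y = 0.5095
Solving, x = 1.737 × 10^-3 mol, y = 7.529 × 10^-3 mol
mass of NaOH = 1.737 × 10^-3 × 40.00 = 0.06949 g
% NaOH = 0.06949 / 0.5095 × 100 = 13.64 %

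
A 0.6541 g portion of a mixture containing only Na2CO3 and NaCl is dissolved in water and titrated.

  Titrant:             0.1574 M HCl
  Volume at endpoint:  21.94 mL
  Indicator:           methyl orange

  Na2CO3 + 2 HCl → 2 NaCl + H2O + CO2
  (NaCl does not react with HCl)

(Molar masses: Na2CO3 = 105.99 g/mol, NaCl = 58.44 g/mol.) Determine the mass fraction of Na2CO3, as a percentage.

27.98 %

n(HCl) = 0.02194 × 0.1574 = 3.453 × 10^-3 mol
Let x = n(Na2CO3), y = n(NaCl).
Titrant: 2x = 3.453 × 10^-3;  mass: 105.99x + 58.44y = 0.6541
Solving, x = 1.727 × 10^-3 mol, y = 8.061 × 10^-3 mol
mass of Na2CO3 = 1.727 × 10^-3 × 105.99 = 0.1830 g
% Na2CO3 = 0.1830 / 0.6541 × 100 = 27.98 %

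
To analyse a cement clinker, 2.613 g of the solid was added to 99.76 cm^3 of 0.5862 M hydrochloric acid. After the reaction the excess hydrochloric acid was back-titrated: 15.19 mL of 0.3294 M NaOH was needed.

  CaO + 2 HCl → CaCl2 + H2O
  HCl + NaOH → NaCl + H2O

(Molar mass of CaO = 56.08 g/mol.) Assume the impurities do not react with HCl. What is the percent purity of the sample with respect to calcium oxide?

57.38 %

n(HCl) added = 0.09976 × 0.5862 = 0.05848 mol
n(NaOH) used in back-titration = 0.01519 × 0.3294 = 5.004 × 10^-3 mol
n(HCl) left over = 5.004 × 10^-3 mol (1:1 ratio)
n(HCl) consumed by analyte = 0.05848 − 5.004 × 10^-3 = 0.05348 mol
From the 1:2 ratio, n(CaO) = 1/2 × 0.05348 = 0.02674 mol
mass of CaO = 0.02674 × 56.08 = 1.499 g
% CaO = 1.499 / 2.613 × 100 = 57.38 %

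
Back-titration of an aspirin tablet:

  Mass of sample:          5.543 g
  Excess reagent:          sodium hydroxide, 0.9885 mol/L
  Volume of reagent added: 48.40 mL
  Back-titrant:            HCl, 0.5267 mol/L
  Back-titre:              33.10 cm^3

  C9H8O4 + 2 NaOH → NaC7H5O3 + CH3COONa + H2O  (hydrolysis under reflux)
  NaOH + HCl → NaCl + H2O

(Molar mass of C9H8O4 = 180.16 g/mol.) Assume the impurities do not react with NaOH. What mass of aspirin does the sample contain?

2.739 g

n(NaOH) added = 0.04840 × 0.9885 = 0.04784 mol
n(HCl) used in back-titration = 0.03310 × 0.5267 = 0.01743 mol
n(NaOH) left over = 0.01743 mol (1:1 ratio)
n(NaOH) consumed by analyte = 0.04784 − 0.01743 = 0.03041 mol
From the 1:2 ratio, n(C9H8O4) = 1/2 × 0.03041 = 0.01520 mol
mass of C9H8O4 = 0.01520 × 180.16 = 2.739 g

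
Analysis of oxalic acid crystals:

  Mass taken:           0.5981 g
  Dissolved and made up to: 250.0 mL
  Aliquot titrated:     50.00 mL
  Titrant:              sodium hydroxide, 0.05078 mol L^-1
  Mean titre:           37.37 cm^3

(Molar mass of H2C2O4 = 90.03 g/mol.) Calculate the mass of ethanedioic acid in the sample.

H2C2O4 + 2 NaOH → Na2C2O4 + 2 H2O
n(NaOH) per titration = 0.03737 × 0.05078 = 1.898 × 10^-3 mol
From the 1:2 ratio, n(H2C2O4) in each aliquot = 1/2 × 1.898 × 10^-3 = 9.488 × 10^-4 mol
n(H2C2O4) in the whole flask = 9.488 × 10^-4 × 250.0/50.00 = 4.744 × 10^-3 mol
mass of H2C2O4 = 4.744 × 10^-3 × 90.03 = 0.4271 g

0.4271 g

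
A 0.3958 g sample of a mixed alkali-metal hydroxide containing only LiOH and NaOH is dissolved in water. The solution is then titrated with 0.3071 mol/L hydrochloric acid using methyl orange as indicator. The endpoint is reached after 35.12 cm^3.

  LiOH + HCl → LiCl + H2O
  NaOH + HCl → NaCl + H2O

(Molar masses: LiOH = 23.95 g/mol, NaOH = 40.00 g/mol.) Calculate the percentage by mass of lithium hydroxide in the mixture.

13.43 %

n(HCl) = 0.03512 × 0.3071 = 0.01079 mol
Let x = n(LiOH), y = n(NaOH).
Titrant: 1x + 1y = 0.01079;  mass: 23.95x + 40.00y = 0.3958
Solving, x = 2.219 × 10^-3 mol, y = 8.566 × 10^-3 mol
mass of LiOH = 2.219 × 10^-3 × 23.95 = 0.05314 g
% LiOH = 0.05314 / 0.3958 × 100 = 13.43 %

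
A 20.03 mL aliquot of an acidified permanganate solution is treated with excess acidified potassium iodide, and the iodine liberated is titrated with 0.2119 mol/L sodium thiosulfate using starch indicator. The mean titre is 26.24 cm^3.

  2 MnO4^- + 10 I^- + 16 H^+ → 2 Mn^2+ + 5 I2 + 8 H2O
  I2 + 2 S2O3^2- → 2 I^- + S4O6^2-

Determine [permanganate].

n(S2O3^2-) = 0.02624 × 0.2119 = 5.560 × 10^-3 mol
n(I2) = n(S2O3^2-)/2 = 2.780 × 10^-3 mol
From the 2:5 ratio, n(MnO4^-) in the aliquot = 2/5 × 2.780 × 10^-3 = 1.112 × 10^-3 mol
[MnO4^-] = 1.112 × 10^-3 / 0.02003 = 0.05552 mol/L

0.05552 mol/L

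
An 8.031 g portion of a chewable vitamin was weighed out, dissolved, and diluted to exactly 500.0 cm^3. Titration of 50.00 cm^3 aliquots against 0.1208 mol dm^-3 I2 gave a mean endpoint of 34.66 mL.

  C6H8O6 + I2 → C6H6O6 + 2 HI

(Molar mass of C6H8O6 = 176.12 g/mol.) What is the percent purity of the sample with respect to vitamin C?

91.82 %

n(I2) per titration = 0.03466 × 0.1208 = 4.187 × 10^-3 mol
n(C6H8O6) in each aliquot = 4.187 × 10^-3 mol (1:1 ratio)
n(C6H8O6) in the whole flask = 4.187 × 10^-3 × 500.0/50.00 = 0.04187 mol
mass of C6H8O6 = 0.04187 × 176.12 = 7.374 g
% C6H8O6 = 7.374 / 8.031 × 100 = 91.82 %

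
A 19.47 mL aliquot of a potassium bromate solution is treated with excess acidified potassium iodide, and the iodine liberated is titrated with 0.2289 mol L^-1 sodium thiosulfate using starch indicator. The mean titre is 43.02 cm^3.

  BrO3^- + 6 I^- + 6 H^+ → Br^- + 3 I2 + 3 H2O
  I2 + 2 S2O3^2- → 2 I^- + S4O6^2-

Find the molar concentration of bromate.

0.08429 mol/L

n(S2O3^2-) = 0.04302 × 0.2289 = 9.847 × 10^-3 mol
n(I2) = n(S2O3^2-)/2 = 4.924 × 10^-3 mol
From the 1:3 ratio, n(BrO3^-) in the aliquot = 1/3 × 4.924 × 10^-3 = 1.641 × 10^-3 mol
[BrO3^-] = 1.641 × 10^-3 / 0.01947 = 0.08429 mol/L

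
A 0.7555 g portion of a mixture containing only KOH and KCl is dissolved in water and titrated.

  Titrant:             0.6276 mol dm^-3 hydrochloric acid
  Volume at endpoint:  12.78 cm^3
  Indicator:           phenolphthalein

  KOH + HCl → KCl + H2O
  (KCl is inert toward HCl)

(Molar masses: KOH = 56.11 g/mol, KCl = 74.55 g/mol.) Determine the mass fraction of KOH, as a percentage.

n(HCl) = 0.01278 × 0.6276 = 8.021 × 10^-3 mol
Let x = n(KOH), y = n(KCl).
Titrant: 1x = 8.021 × 10^-3;  mass: 56.11x + 74.55y = 0.7555
Solving, x = 8.021 × 10^-3 mol, y = 4.097 × 10^-3 mol
mass of KOH = 8.021 × 10^-3 × 56.11 = 0.4500 g
% KOH = 0.4500 / 0.7555 × 100 = 59.57 %

59.57 %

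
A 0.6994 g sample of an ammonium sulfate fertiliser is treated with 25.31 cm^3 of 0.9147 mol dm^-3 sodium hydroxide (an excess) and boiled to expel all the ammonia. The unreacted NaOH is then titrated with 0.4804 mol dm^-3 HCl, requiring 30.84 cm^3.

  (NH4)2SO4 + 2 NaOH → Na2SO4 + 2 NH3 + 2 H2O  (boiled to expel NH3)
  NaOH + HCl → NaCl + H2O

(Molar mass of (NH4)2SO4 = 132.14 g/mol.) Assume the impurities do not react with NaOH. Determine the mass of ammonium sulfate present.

n(NaOH) added = 0.02531 × 0.9147 = 0.02315 mol
n(HCl) used in back-titration = 0.03084 × 0.4804 = 0.01482 mol
n(NaOH) left over = 0.01482 mol (1:1 ratio)
n(NaOH) consumed by analyte = 0.02315 − 0.01482 = 8.336 × 10^-3 mol
From the 1:2 ratio, n((NH4)2SO4) = 1/2 × 8.336 × 10^-3 = 4.168 × 10^-3 mol
mass of (NH4)2SO4 = 4.168 × 10^-3 × 132.14 = 0.5507 g

0.5507 g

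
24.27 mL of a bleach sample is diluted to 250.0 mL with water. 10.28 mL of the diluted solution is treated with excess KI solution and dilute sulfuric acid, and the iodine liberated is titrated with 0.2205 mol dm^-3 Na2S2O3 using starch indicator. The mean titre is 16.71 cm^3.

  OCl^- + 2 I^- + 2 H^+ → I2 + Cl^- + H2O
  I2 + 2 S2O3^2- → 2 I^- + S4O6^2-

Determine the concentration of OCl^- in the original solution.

1.846 mol/L

n(S2O3^2-) = 0.01671 × 0.2205 = 3.685 × 10^-3 mol
n(I2) = n(S2O3^2-)/2 = 1.842 × 10^-3 mol
n(OCl^-) in the aliquot = 1.842 × 10^-3 mol (1:1 ratio)
[OCl^-]_dilute = 1.842 × 10^-3 / 0.01028 = 0.1792 mol/L
[OCl^-]_original = 0.1792 × 250.0/24.27 = 1.846 mol/L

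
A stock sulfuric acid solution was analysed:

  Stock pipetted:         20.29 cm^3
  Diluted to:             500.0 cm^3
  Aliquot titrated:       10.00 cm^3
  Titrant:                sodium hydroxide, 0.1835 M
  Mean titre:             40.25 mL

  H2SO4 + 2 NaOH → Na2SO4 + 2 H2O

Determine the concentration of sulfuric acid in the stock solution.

9.100 M

n(NaOH) = 0.04025 × 0.1835 = 7.386 × 10^-3 mol
From the 1:2 ratio, n(H2SO4) in the aliquot = 1/2 × 7.386 × 10^-3 = 3.693 × 10^-3 mol
[H2SO4]_dilute = 3.693 × 10^-3 / 0.01000 = 0.3693 mol/L
Dilution factor = 500.0 / 20.29 = 24.64
[H2SO4]_stock = 0.3693 × 24.64 = 9.100 mol/L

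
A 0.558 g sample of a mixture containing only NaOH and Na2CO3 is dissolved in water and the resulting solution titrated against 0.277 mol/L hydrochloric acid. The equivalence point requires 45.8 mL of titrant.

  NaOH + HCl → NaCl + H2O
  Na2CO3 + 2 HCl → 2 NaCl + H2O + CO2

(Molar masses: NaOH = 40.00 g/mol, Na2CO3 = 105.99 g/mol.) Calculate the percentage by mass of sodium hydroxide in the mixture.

n(HCl) = 0.0458 × 0.277 = 0.0127 mol
Let x = n(NaOH), y = n(Na2CO3).
Titrant: 1x + 2y = 0.0127;  mass: 40.00x + 105.99y = 0.558
Solving, x = 8.80 × 10^-3 mol, y = 1.94 × 10^-3 mol
mass of NaOH = 8.80 × 10^-3 × 40.00 = 0.352 g
% NaOH = 0.352 / 0.558 × 100 = 63.1 %

63.1 %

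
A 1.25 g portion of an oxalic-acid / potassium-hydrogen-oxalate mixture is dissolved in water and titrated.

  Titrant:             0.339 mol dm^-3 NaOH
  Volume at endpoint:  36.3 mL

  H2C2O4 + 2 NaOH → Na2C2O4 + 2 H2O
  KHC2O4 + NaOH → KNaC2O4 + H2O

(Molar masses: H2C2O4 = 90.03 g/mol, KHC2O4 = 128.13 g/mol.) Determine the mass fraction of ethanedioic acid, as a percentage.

n(NaOH) = 0.0363 × 0.339 = 0.0123 mol
Let x = n(H2C2O4), y = n(KHC2O4).
Titrant: 2x + 1y = 0.0123;  mass: 90.03x + 128.13y = 1.25
Solving, x = 1.97 × 10^-3 mol, y = 8.37 × 10^-3 mol
mass of H2C2O4 = 1.97 × 10^-3 × 90.03 = 0.177 g
% H2C2O4 = 0.177 / 1.25 × 100 = 14.2 %

14.2 %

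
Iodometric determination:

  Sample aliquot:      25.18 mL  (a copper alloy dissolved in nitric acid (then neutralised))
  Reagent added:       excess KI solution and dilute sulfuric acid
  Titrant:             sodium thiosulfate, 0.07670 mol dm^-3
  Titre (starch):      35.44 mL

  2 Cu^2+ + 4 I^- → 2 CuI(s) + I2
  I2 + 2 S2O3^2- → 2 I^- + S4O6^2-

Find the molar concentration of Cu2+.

n(S2O3^2-) = 0.03544 × 0.07670 = 2.718 × 10^-3 mol
n(I2) = n(S2O3^2-)/2 = 1.359 × 10^-3 mol
From the 2:1 ratio, n(Cu2+) in the aliquot = 2/1 × 1.359 × 10^-3 = 2.718 × 10^-3 mol
[Cu2+] = 2.718 × 10^-3 / 0.02518 = 0.1080 mol/L

0.1080 mol/L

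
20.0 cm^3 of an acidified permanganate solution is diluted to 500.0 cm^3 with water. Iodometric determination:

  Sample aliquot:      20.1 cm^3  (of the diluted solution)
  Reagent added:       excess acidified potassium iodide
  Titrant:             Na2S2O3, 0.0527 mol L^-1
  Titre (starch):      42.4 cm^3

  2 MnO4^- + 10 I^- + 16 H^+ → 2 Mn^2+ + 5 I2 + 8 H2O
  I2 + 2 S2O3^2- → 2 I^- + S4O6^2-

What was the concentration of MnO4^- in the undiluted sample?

0.556 mol/L

n(S2O3^2-) = 0.0424 × 0.0527 = 2.23 × 10^-3 mol
n(I2) = n(S2O3^2-)/2 = 1.12 × 10^-3 mol
From the 2:5 ratio, n(MnO4^-) in the aliquot = 2/5 × 1.12 × 10^-3 = 4.47 × 10^-4 mol
[MnO4^-]_dilute = 4.47 × 10^-4 / 0.0201 = 0.0222 mol/L
[MnO4^-]_original = 0.0222 × 500.0/20.0 = 0.556 mol/L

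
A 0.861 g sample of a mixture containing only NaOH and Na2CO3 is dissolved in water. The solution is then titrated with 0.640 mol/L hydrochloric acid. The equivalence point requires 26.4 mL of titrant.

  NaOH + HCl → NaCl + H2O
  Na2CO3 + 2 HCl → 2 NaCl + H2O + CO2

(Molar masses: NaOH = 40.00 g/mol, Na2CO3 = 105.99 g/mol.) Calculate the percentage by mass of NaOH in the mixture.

n(HCl) = 0.0264 × 0.640 = 0.0169 mol
Let x = n(NaOH), y = n(Na2CO3).
Titrant: 1x + 2y = 0.0169;  mass: 40.00x + 105.99y = 0.861
Solving, x = 2.65 × 10^-3 mol, y = 7.12 × 10^-3 mol
mass of NaOH = 2.65 × 10^-3 × 40.00 = 0.106 g
% NaOH = 0.106 / 0.861 × 100 = 12.3 %

12.3 %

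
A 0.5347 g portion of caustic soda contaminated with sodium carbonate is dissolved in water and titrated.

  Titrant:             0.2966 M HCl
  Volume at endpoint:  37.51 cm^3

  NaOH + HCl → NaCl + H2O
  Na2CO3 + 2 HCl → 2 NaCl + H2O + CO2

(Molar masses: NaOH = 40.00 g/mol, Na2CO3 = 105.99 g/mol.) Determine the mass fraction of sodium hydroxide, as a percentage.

n(HCl) = 0.03751 × 0.2966 = 0.01113 mol
Let x = n(NaOH), y = n(Na2CO3).
Titrant: 1x + 2y = 0.01113;  mass: 40.00x + 105.99y = 0.5347
Solving, x = 4.224 × 10^-3 mol, y = 3.451 × 10^-3 mol
mass of NaOH = 4.224 × 10^-3 × 40.00 = 0.1690 g
% NaOH = 0.1690 / 0.5347 × 100 = 31.60 %

31.60 %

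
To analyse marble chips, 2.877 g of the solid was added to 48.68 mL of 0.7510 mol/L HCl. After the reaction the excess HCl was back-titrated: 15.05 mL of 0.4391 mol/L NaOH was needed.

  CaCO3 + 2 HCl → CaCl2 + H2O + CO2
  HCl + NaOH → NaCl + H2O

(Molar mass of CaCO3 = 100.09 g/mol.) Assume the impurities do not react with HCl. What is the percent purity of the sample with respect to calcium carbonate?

52.10 %

n(HCl) added = 0.04868 × 0.7510 = 0.03656 mol
n(NaOH) used in back-titration = 0.01505 × 0.4391 = 6.608 × 10^-3 mol
n(HCl) left over = 6.608 × 10^-3 mol (1:1 ratio)
n(HCl) consumed by analyte = 0.03656 − 6.608 × 10^-3 = 0.02995 mol
From the 1:2 ratio, n(CaCO3) = 1/2 × 0.02995 = 0.01498 mol
mass of CaCO3 = 0.01498 × 100.09 = 1.499 g
% CaCO3 = 1.499 / 2.877 × 100 = 52.10 %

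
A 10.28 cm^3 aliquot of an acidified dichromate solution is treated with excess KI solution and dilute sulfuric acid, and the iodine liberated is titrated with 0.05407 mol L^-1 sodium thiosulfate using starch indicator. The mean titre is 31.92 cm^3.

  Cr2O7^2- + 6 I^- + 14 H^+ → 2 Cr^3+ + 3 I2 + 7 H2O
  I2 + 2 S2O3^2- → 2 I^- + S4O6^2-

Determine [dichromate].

n(S2O3^2-) = 0.03192 × 0.05407 = 1.726 × 10^-3 mol
n(I2) = n(S2O3^2-)/2 = 8.630 × 10^-4 mol
From the 1:3 ratio, n(Cr2O7^2-) in the aliquot = 1/3 × 8.630 × 10^-4 = 2.877 × 10^-4 mol
[Cr2O7^2-] = 2.877 × 10^-4 / 0.01028 = 0.02798 mol/L

0.02798 mol/L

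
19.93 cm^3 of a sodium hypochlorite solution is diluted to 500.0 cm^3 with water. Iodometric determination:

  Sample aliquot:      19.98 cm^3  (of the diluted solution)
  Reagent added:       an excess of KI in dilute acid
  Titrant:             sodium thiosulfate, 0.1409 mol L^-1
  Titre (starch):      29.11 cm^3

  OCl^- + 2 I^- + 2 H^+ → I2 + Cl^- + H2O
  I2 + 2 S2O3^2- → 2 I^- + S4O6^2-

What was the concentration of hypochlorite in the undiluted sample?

n(S2O3^2-) = 0.02911 × 0.1409 = 4.102 × 10^-3 mol
n(I2) = n(S2O3^2-)/2 = 2.051 × 10^-3 mol
n(OCl^-) in the aliquot = 2.051 × 10^-3 mol (1:1 ratio)
[OCl^-]_dilute = 2.051 × 10^-3 / 0.01998 = 0.1026 mol/L
[OCl^-]_original = 0.1026 × 500.0/19.93 = 2.575 mol/L

2.575 mol/L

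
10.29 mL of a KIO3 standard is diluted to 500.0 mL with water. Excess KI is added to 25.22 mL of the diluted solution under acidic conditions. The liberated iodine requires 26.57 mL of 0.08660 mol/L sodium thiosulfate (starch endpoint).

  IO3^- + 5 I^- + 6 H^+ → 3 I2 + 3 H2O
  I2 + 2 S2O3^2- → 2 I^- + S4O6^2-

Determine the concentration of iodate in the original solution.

0.7389 mol/L

n(S2O3^2-) = 0.02657 × 0.08660 = 2.301 × 10^-3 mol
n(I2) = n(S2O3^2-)/2 = 1.150 × 10^-3 mol
From the 1:3 ratio, n(IO3^-) in the aliquot = 1/3 × 1.150 × 10^-3 = 3.835 × 10^-4 mol
[IO3^-]_dilute = 3.835 × 10^-4 / 0.02522 = 0.01521 mol/L
[IO3^-]_original = 0.01521 × 500.0/10.29 = 0.7389 mol/L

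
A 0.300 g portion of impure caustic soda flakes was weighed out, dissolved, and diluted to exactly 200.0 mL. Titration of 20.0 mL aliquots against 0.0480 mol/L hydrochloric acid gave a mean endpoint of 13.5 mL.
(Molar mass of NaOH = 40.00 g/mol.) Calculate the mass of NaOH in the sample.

0.259 g

NaOH + HCl → NaCl + H2O
n(HCl) per titration = 0.0135 × 0.0480 = 6.48 × 10^-4 mol
n(NaOH) in each aliquot = 6.48 × 10^-4 mol (1:1 ratio)
n(NaOH) in the whole flask = 6.48 × 10^-4 × 200.0/20.0 = 6.48 × 10^-3 mol
mass of NaOH = 6.48 × 10^-3 × 40.00 = 0.259 g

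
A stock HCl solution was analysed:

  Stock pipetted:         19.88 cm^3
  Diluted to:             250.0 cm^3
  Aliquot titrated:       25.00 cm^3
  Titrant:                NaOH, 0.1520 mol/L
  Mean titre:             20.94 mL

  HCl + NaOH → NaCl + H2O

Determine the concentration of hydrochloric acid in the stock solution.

n(NaOH) = 0.02094 × 0.1520 = 3.183 × 10^-3 mol
n(HCl) in the aliquot = 3.183 × 10^-3 mol (1:1 ratio)
[HCl]_dilute = 3.183 × 10^-3 / 0.02500 = 0.1273 mol/L
Dilution factor = 250.0 / 19.88 = 12.58
[HCl]_stock = 0.1273 × 12.58 = 1.601 mol/L

1.601 mol/L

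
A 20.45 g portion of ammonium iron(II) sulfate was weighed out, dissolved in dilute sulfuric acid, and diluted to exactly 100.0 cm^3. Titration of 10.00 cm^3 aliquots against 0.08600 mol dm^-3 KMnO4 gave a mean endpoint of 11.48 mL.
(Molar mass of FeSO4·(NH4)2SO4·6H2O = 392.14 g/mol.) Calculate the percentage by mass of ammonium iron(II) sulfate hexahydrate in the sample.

94.66 %

MnO4^- + 5 Fe^2+ + 8 H^+ → Mn^2+ + 5 Fe^3+ + 4 H2O
n(KMnO4) per titration = 0.01148 × 0.08600 = 9.873 × 10^-4 mol
From the 5:1 ratio, n(FeSO4·(NH4)2SO4·6H2O) in each aliquot = 5/1 × 9.873 × 10^-4 = 4.936 × 10^-3 mol
n(FeSO4·(NH4)2SO4·6H2O) in the whole flask = 4.936 × 10^-3 × 100.0/10.00 = 0.04936 mol
mass of FeSO4·(NH4)2SO4·6H2O = 0.04936 × 392.14 = 19.36 g
% FeSO4·(NH4)2SO4·6H2O = 19.36 / 20.45 × 100 = 94.66 %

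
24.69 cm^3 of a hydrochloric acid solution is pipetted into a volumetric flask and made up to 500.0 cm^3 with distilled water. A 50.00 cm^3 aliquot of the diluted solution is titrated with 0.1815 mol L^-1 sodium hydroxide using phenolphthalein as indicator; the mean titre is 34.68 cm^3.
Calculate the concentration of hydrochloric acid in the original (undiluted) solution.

HCl + NaOH → NaCl + H2O
n(NaOH) = 0.03468 × 0.1815 = 6.294 × 10^-3 mol
n(HCl) in the aliquot = 6.294 × 10^-3 mol (1:1 ratio)
[HCl]_dilute = 6.294 × 10^-3 / 0.05000 = 0.1259 mol/L
Dilution factor = 500.0 / 24.69 = 20.25
[HCl]_stock = 0.1259 × 20.25 = 2.549 mol/L

2.549 mol/L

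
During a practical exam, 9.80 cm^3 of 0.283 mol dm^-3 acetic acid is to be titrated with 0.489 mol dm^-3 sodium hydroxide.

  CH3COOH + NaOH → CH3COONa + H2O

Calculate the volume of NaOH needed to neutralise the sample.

n(CH3COOH) = 0.00980 L × 0.283 mol/L = 2.77 × 10^-3 mol
n(NaOH) = 2.77 × 10^-3 mol (1:1 stoichiometry)
V(NaOH) = 2.77 × 10^-3 mol / 0.489 mol/L = 0.00567 L = 5.67 mL

5.67 mL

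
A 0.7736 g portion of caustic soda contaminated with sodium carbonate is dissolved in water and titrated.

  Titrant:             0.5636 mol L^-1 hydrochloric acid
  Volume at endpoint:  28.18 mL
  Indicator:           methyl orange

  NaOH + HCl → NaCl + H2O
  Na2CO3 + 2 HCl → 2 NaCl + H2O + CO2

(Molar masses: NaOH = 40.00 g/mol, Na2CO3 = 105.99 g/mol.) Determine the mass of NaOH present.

0.2096 g

n(HCl) = 0.02818 × 0.5636 = 0.01588 mol
Let x = n(NaOH), y = n(Na2CO3).
Titrant: 1x + 2y = 0.01588;  mass: 40.00x + 105.99y = 0.7736
Solving, x = 5.239 × 10^-3 mol, y = 5.322 × 10^-3 mol
mass of NaOH = 5.239 × 10^-3 × 40.00 = 0.2096 g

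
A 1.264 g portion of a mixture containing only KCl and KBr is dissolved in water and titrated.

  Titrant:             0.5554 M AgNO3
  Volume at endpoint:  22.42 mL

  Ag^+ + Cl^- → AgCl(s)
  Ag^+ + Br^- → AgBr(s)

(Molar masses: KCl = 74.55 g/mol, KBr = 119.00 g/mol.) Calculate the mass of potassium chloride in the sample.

n(AgNO3) = 0.02242 × 0.5554 = 0.01245 mol
Let x = n(KCl), y = n(KBr).
Titrant: 1x + 1y = 0.01245;  mass: 74.55x + 119.00y = 1.264
Solving, x = 4.900 × 10^-3 mol, y = 7.552 × 10^-3 mol
mass of KCl = 4.900 × 10^-3 × 74.55 = 0.3653 g

0.3653 g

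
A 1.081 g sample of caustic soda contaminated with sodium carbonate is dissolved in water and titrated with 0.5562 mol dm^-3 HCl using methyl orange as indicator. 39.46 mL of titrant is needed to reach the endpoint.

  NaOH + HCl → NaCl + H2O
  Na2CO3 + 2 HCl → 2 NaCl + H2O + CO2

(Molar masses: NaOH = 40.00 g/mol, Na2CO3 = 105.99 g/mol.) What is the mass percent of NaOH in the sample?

n(HCl) = 0.03946 × 0.5562 = 0.02195 mol
Let x = n(NaOH), y = n(Na2CO3).
Titrant: 1x + 2y = 0.02195;  mass: 40.00x + 105.99y = 1.081
Solving, x = 6.319 × 10^-3 mol, y = 7.814 × 10^-3 mol
mass of NaOH = 6.319 × 10^-3 × 40.00 = 0.2528 g
% NaOH = 0.2528 / 1.081 × 100 = 23.38 %

23.38 %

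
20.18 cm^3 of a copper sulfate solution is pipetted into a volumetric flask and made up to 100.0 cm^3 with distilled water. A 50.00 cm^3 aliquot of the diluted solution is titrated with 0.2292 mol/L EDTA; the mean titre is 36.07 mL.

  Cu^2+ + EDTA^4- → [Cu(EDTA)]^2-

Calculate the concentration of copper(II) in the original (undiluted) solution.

n(EDTA) = 0.03607 × 0.2292 = 8.267 × 10^-3 mol
n(Cu2+) in the aliquot = 8.267 × 10^-3 mol (1:1 ratio)
[Cu2+]_dilute = 8.267 × 10^-3 / 0.05000 = 0.1653 mol/L
Dilution factor = 100.0 / 20.18 = 4.955
[Cu2+]_stock = 0.1653 × 4.955 = 0.8194 mol/L

0.8194 mol/L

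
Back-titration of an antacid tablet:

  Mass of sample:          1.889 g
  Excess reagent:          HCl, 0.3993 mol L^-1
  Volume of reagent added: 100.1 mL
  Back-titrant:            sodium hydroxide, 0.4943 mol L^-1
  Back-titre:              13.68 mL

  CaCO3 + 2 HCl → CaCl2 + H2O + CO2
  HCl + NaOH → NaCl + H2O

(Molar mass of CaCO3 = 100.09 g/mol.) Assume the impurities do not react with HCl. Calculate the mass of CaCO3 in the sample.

1.662 g

n(HCl) added = 0.1001 × 0.3993 = 0.03997 mol
n(NaOH) used in back-titration = 0.01368 × 0.4943 = 6.762 × 10^-3 mol
n(HCl) left over = 6.762 × 10^-3 mol (1:1 ratio)
n(HCl) consumed by analyte = 0.03997 − 6.762 × 10^-3 = 0.03321 mol
From the 1:2 ratio, n(CaCO3) = 1/2 × 0.03321 = 0.01660 mol
mass of CaCO3 = 0.01660 × 100.09 = 1.662 g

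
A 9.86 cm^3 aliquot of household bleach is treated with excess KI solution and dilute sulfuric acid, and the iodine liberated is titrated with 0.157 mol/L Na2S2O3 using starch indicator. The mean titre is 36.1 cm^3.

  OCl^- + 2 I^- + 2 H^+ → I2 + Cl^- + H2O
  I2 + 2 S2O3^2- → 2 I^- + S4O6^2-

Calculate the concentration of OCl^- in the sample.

0.287 mol/L

n(S2O3^2-) = 0.0361 × 0.157 = 5.67 × 10^-3 mol
n(I2) = n(S2O3^2-)/2 = 2.83 × 10^-3 mol
n(OCl^-) in the aliquot = 2.83 × 10^-3 mol (1:1 ratio)
[OCl^-] = 2.83 × 10^-3 / 0.00986 = 0.287 mol/L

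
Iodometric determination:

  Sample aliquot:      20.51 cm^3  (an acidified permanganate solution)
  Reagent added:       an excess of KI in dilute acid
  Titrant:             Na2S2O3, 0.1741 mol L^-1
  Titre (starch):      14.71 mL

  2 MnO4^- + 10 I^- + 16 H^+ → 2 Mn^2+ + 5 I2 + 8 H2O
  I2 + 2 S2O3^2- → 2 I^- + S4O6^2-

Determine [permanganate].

n(S2O3^2-) = 0.01471 × 0.1741 = 2.561 × 10^-3 mol
n(I2) = n(S2O3^2-)/2 = 1.281 × 10^-3 mol
From the 2:5 ratio, n(MnO4^-) in the aliquot = 2/5 × 1.281 × 10^-3 = 5.122 × 10^-4 mol
[MnO4^-] = 5.122 × 10^-4 / 0.02051 = 0.02497 mol/L

0.02497 mol/L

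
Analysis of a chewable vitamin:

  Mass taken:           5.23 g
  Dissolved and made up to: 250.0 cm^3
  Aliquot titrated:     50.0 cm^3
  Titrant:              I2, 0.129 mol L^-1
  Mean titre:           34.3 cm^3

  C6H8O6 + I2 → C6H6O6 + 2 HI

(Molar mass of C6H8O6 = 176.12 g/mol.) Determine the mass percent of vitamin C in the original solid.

n(I2) per titration = 0.0343 × 0.129 = 4.42 × 10^-3 mol
n(C6H8O6) in each aliquot = 4.42 × 10^-3 mol (1:1 ratio)
n(C6H8O6) in the whole flask = 4.42 × 10^-3 × 250.0/50.0 = 0.0221 mol
mass of C6H8O6 = 0.0221 × 176.12 = 3.90 g
% C6H8O6 = 3.90 / 5.23 × 100 = 74.5 %

74.5 %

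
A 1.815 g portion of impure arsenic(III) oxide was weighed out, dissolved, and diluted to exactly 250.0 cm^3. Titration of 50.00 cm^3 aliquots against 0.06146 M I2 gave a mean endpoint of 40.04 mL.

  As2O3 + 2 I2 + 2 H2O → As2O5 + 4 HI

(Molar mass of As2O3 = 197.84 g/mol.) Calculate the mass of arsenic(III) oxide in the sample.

n(I2) per titration = 0.04004 × 0.06146 = 2.461 × 10^-3 mol
From the 1:2 ratio, n(As2O3) in each aliquot = 1/2 × 2.461 × 10^-3 = 1.230 × 10^-3 mol
n(As2O3) in the whole flask = 1.230 × 10^-3 × 250.0/50.00 = 6.152 × 10^-3 mol
mass of As2O3 = 6.152 × 10^-3 × 197.84 = 1.217 g

1.217 g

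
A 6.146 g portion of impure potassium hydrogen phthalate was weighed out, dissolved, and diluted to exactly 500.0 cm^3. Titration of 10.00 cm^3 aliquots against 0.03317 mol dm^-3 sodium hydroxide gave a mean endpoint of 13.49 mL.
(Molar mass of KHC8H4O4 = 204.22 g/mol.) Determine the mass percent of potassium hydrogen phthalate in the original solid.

74.34 %

KHC8H4O4 + NaOH → KNaC8H4O4 + H2O
n(NaOH) per titration = 0.01349 × 0.03317 = 4.475 × 10^-4 mol
n(KHC8H4O4) in each aliquot = 4.475 × 10^-4 mol (1:1 ratio)
n(KHC8H4O4) in the whole flask = 4.475 × 10^-4 × 500.0/10.00 = 0.02237 mol
mass of KHC8H4O4 = 0.02237 × 204.22 = 4.569 g
% KHC8H4O4 = 4.569 / 6.146 × 100 = 74.34 %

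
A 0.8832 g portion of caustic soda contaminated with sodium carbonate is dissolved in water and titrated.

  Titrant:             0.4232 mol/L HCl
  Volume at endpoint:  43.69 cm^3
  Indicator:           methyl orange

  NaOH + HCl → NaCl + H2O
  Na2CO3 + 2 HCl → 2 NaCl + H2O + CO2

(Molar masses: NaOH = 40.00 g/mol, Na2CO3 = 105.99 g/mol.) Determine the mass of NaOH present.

0.2975 g

n(HCl) = 0.04369 × 0.4232 = 0.01849 mol
Let x = n(NaOH), y = n(Na2CO3).
Titrant: 1x + 2y = 0.01849;  mass: 40.00x + 105.99y = 0.8832
Solving, x = 7.438 × 10^-3 mol, y = 5.526 × 10^-3 mol
mass of NaOH = 7.438 × 10^-3 × 40.00 = 0.2975 g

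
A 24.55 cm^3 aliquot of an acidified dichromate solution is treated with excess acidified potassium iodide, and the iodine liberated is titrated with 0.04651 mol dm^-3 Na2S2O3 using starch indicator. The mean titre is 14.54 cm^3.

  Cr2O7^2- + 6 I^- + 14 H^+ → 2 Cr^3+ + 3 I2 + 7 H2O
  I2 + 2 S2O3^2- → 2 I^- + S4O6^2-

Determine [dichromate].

0.004591 mol/L

n(S2O3^2-) = 0.01454 × 0.04651 = 6.763 × 10^-4 mol
n(I2) = n(S2O3^2-)/2 = 3.381 × 10^-4 mol
From the 1:3 ratio, n(Cr2O7^2-) in the aliquot = 1/3 × 3.381 × 10^-4 = 1.127 × 10^-4 mol
[Cr2O7^2-] = 1.127 × 10^-4 / 0.02455 = 0.004591 mol/L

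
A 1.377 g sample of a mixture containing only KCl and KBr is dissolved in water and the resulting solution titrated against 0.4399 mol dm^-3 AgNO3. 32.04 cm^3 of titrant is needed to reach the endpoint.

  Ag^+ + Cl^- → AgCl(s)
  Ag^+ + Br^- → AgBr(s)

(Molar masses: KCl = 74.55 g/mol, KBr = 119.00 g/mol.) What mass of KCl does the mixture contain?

0.5035 g

n(AgNO3) = 0.03204 × 0.4399 = 0.01409 mol
Let x = n(KCl), y = n(KBr).
Titrant: 1x + 1y = 0.01409;  mass: 74.55x + 119.00y = 1.377
Solving, x = 6.754 × 10^-3 mol, y = 7.340 × 10^-3 mol
mass of KCl = 6.754 × 10^-3 × 74.55 = 0.5035 g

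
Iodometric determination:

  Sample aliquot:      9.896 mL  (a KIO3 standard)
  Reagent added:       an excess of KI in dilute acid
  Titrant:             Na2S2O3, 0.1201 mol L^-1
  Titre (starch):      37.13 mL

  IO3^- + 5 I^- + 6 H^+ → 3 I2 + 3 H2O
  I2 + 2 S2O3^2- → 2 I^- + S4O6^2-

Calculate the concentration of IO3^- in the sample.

n(S2O3^2-) = 0.03713 × 0.1201 = 4.459 × 10^-3 mol
n(I2) = n(S2O3^2-)/2 = 2.230 × 10^-3 mol
From the 1:3 ratio, n(IO3^-) in the aliquot = 1/3 × 2.230 × 10^-3 = 7.432 × 10^-4 mol
[IO3^-] = 7.432 × 10^-4 / 0.009896 = 0.07510 mol/L

0.07510 mol/L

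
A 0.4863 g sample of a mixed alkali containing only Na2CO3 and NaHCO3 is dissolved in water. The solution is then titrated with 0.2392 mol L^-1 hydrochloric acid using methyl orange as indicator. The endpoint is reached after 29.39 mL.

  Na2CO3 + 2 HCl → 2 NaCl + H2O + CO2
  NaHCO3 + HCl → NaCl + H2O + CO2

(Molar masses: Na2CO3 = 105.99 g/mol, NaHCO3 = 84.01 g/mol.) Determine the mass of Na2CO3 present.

n(HCl) = 0.02939 × 0.2392 = 7.030 × 10^-3 mol
Let x = n(Na2CO3), y = n(NaHCO3).
Titrant: 2x + 1y = 7.030 × 10^-3;  mass: 105.99x + 84.01y = 0.4863
Solving, x = 1.681 × 10^-3 mol, y = 3.667 × 10^-3 mol
mass of Na2CO3 = 1.681 × 10^-3 × 105.99 = 0.1782 g

0.1782 g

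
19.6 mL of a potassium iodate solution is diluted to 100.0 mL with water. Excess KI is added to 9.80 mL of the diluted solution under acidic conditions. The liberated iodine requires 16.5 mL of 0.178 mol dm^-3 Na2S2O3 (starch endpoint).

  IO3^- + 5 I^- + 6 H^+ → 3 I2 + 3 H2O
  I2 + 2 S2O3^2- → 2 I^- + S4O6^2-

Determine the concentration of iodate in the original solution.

n(S2O3^2-) = 0.0165 × 0.178 = 2.94 × 10^-3 mol
n(I2) = n(S2O3^2-)/2 = 1.47 × 10^-3 mol
From the 1:3 ratio, n(IO3^-) in the aliquot = 1/3 × 1.47 × 10^-3 = 4.90 × 10^-4 mol
[IO3^-]_dilute = 4.90 × 10^-4 / 0.00980 = 0.0499 mol/L
[IO3^-]_original = 0.0499 × 100.0/19.6 = 0.255 mol/L

0.255 mol/L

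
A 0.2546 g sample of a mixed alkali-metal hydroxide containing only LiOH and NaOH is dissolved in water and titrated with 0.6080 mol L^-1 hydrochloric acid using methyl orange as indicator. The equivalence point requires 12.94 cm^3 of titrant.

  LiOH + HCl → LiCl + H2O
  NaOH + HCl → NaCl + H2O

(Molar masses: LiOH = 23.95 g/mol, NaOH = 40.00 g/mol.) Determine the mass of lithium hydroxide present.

n(HCl) = 0.01294 × 0.6080 = 7.868 × 10^-3 mol
Let x = n(LiOH), y = n(NaOH).
Titrant: 1x + 1y = 7.868 × 10^-3;  mass: 23.95x + 40.00y = 0.2546
Solving, x = 3.745 × 10^-3 mol, y = 4.123 × 10^-3 mol
mass of LiOH = 3.745 × 10^-3 × 23.95 = 0.08968 g

0.08968 g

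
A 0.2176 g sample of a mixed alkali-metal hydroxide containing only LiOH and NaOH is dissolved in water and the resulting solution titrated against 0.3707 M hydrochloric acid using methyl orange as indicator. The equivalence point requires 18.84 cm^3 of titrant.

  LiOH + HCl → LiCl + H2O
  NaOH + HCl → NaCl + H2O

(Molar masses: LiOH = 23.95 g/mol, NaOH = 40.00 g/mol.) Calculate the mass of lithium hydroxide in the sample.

0.09216 g

n(HCl) = 0.01884 × 0.3707 = 6.984 × 10^-3 mol
Let x = n(LiOH), y = n(NaOH).
Titrant: 1x + 1y = 6.984 × 10^-3;  mass: 23.95x + 40.00y = 0.2176
Solving, x = 3.848 × 10^-3 mol, y = 3.136 × 10^-3 mol
mass of LiOH = 3.848 × 10^-3 × 23.95 = 0.09216 g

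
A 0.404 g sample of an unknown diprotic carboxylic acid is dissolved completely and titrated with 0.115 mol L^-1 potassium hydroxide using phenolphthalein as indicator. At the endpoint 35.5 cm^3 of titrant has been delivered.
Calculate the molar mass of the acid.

n(KOH) = 0.0355 L × 0.115 mol/L = 4.08 × 10^-3 mol
From the 1:2 ratio, n(H2A) = 1/2 × 4.08 × 10^-3 = 2.04 × 10^-3 mol
M = m / n = 0.404 g / 2.04 × 10^-3 mol = 198 g/mol

198 g/mol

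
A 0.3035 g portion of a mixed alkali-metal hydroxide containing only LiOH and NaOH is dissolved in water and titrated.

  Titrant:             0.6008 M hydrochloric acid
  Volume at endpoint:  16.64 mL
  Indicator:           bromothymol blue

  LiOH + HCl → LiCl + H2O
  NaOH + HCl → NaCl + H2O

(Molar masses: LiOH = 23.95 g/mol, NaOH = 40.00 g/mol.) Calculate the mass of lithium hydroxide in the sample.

0.1438 g

n(HCl) = 0.01664 × 0.6008 = 9.997 × 10^-3 mol
Let x = n(LiOH), y = n(NaOH).
Titrant: 1x + 1y = 9.997 × 10^-3;  mass: 23.95x + 40.00y = 0.3035
Solving, x = 6.006 × 10^-3 mol, y = 3.992 × 10^-3 mol
mass of LiOH = 6.006 × 10^-3 × 23.95 = 0.1438 g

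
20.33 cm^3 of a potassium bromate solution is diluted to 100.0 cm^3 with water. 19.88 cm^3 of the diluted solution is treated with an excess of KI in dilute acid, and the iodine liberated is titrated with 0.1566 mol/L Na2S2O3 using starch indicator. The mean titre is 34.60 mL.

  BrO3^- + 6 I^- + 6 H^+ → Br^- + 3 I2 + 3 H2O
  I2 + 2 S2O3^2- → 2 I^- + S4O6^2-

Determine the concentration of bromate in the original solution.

n(S2O3^2-) = 0.03460 × 0.1566 = 5.418 × 10^-3 mol
n(I2) = n(S2O3^2-)/2 = 2.709 × 10^-3 mol
From the 1:3 ratio, n(BrO3^-) in the aliquot = 1/3 × 2.709 × 10^-3 = 9.031 × 10^-4 mol
[BrO3^-]_dilute = 9.031 × 10^-4 / 0.01988 = 0.04543 mol/L
[BrO3^-]_original = 0.04543 × 100.0/20.33 = 0.2234 mol/L

0.2234 mol/L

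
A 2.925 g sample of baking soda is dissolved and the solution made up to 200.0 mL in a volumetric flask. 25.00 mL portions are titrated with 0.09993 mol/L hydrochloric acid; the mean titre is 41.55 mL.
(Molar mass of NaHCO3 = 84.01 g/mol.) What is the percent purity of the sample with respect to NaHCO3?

NaHCO3 + HCl → NaCl + H2O + CO2
n(HCl) per titration = 0.04155 × 0.09993 = 4.152 × 10^-3 mol
n(NaHCO3) in each aliquot = 4.152 × 10^-3 mol (1:1 ratio)
n(NaHCO3) in the whole flask = 4.152 × 10^-3 × 200.0/25.00 = 0.03322 mol
mass of NaHCO3 = 0.03322 × 84.01 = 2.791 g
% NaHCO3 = 2.791 / 2.925 × 100 = 95.40 %

95.40 %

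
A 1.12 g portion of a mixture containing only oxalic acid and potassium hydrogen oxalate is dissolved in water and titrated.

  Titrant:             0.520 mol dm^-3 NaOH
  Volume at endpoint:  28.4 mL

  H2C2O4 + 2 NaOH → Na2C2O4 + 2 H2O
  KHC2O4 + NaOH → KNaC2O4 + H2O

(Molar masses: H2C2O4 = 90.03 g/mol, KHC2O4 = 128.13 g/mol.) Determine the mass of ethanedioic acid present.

n(NaOH) = 0.0284 × 0.520 = 0.0148 mol
Let x = n(H2C2O4), y = n(KHC2O4).
Titrant: 2x + 1y = 0.0148;  mass: 90.03x + 128.13y = 1.12
Solving, x = 4.65 × 10^-3 mol, y = 5.48 × 10^-3 mol
mass of H2C2O4 = 4.65 × 10^-3 × 90.03 = 0.418 g

0.418 g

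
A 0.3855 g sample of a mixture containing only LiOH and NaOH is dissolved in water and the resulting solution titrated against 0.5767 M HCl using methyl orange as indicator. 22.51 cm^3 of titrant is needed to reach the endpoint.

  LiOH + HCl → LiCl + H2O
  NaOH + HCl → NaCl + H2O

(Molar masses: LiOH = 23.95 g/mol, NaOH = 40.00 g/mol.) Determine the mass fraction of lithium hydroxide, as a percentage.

51.78 %

n(HCl) = 0.02251 × 0.5767 = 0.01298 mol
Let x = n(LiOH), y = n(NaOH).
Titrant: 1x + 1y = 0.01298;  mass: 23.95x + 40.00y = 0.3855
Solving, x = 8.334 × 10^-3 mol, y = 4.648 × 10^-3 mol
mass of LiOH = 8.334 × 10^-3 × 23.95 = 0.1996 g
% LiOH = 0.1996 / 0.3855 × 100 = 51.78 %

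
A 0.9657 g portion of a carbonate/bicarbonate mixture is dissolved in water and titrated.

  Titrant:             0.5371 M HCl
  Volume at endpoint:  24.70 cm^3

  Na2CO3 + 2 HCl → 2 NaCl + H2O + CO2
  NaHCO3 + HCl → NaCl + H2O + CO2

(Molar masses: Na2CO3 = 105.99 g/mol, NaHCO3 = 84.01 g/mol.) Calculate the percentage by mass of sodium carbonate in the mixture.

n(HCl) = 0.02470 × 0.5371 = 0.01327 mol
Let x = n(Na2CO3), y = n(NaHCO3).
Titrant: 2x + 1y = 0.01327;  mass: 105.99x + 84.01y = 0.9657
Solving, x = 2.399 × 10^-3 mol, y = 8.468 × 10^-3 mol
mass of Na2CO3 = 2.399 × 10^-3 × 105.99 = 0.2543 g
% Na2CO3 = 0.2543 / 0.9657 × 100 = 26.33 %

26.33 %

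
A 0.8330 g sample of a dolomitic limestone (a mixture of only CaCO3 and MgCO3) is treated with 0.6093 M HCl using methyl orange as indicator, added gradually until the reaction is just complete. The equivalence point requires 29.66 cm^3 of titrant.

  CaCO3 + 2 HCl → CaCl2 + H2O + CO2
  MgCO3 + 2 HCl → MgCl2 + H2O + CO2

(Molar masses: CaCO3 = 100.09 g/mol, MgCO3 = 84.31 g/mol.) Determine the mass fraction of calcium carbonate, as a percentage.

n(HCl) = 0.02966 × 0.6093 = 0.01807 mol
Let x = n(CaCO3), y = n(MgCO3).
Titrant: 2x + 2y = 0.01807;  mass: 100.09x + 84.31y = 0.8330
Solving, x = 4.511 × 10^-3 mol, y = 4.525 × 10^-3 mol
mass of CaCO3 = 4.511 × 10^-3 × 100.09 = 0.4515 g
% CaCO3 = 0.4515 / 0.8330 × 100 = 54.20 %

54.20 %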